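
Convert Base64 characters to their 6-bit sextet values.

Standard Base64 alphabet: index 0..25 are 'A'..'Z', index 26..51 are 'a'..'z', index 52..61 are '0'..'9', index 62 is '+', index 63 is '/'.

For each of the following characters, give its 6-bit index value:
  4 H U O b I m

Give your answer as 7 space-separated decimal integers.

Answer: 56 7 20 14 27 8 38

Derivation:
'4': 0..9 range, 52 + ord('4') − ord('0') = 56
'H': A..Z range, ord('H') − ord('A') = 7
'U': A..Z range, ord('U') − ord('A') = 20
'O': A..Z range, ord('O') − ord('A') = 14
'b': a..z range, 26 + ord('b') − ord('a') = 27
'I': A..Z range, ord('I') − ord('A') = 8
'm': a..z range, 26 + ord('m') − ord('a') = 38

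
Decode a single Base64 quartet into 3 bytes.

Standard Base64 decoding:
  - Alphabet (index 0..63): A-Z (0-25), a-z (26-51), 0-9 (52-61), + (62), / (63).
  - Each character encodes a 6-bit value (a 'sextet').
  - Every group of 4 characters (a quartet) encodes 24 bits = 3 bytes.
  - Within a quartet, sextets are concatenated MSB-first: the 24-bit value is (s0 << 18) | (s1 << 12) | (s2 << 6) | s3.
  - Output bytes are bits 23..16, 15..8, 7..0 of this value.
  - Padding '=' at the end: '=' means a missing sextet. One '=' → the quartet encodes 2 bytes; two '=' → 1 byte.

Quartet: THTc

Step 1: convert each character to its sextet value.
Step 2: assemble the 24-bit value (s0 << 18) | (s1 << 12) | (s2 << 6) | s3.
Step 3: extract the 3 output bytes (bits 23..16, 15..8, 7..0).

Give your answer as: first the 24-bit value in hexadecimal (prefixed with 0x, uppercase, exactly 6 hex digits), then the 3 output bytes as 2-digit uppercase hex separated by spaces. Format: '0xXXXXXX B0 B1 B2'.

Answer: 0x4C74DC 4C 74 DC

Derivation:
Sextets: T=19, H=7, T=19, c=28
24-bit: (19<<18) | (7<<12) | (19<<6) | 28
      = 0x4C0000 | 0x007000 | 0x0004C0 | 0x00001C
      = 0x4C74DC
Bytes: (v>>16)&0xFF=4C, (v>>8)&0xFF=74, v&0xFF=DC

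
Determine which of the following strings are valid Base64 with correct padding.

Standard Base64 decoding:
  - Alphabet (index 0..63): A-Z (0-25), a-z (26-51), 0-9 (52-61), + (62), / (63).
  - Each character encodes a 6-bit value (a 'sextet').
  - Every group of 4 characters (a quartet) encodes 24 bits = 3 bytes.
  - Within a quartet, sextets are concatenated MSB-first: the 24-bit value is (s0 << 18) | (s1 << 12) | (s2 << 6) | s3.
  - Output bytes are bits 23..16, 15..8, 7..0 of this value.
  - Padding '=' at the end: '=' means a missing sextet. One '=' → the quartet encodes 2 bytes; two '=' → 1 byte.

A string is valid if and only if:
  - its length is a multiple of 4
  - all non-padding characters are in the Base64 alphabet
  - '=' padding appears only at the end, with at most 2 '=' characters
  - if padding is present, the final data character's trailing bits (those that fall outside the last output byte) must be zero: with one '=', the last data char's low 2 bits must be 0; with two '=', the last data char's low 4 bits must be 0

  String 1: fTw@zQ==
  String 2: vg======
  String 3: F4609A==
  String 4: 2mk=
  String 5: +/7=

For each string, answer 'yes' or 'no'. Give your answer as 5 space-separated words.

String 1: 'fTw@zQ==' → invalid (bad char(s): ['@'])
String 2: 'vg======' → invalid (6 pad chars (max 2))
String 3: 'F4609A==' → valid
String 4: '2mk=' → valid
String 5: '+/7=' → invalid (bad trailing bits)

Answer: no no yes yes no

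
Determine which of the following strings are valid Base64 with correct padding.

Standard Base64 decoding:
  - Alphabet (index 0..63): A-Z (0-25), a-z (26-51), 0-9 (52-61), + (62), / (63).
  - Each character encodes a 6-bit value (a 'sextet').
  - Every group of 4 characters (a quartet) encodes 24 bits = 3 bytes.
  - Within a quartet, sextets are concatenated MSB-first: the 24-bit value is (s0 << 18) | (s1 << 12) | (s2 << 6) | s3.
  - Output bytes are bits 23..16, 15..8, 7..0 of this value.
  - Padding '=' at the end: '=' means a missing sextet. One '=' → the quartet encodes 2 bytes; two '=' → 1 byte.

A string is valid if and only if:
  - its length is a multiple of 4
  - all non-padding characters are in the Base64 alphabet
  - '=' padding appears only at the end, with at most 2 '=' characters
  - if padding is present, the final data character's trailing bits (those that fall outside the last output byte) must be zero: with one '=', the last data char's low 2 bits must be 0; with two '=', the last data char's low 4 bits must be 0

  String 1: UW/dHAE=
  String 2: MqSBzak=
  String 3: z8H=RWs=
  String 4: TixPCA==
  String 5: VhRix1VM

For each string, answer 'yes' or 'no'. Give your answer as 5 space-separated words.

Answer: yes yes no yes yes

Derivation:
String 1: 'UW/dHAE=' → valid
String 2: 'MqSBzak=' → valid
String 3: 'z8H=RWs=' → invalid (bad char(s): ['=']; '=' in middle)
String 4: 'TixPCA==' → valid
String 5: 'VhRix1VM' → valid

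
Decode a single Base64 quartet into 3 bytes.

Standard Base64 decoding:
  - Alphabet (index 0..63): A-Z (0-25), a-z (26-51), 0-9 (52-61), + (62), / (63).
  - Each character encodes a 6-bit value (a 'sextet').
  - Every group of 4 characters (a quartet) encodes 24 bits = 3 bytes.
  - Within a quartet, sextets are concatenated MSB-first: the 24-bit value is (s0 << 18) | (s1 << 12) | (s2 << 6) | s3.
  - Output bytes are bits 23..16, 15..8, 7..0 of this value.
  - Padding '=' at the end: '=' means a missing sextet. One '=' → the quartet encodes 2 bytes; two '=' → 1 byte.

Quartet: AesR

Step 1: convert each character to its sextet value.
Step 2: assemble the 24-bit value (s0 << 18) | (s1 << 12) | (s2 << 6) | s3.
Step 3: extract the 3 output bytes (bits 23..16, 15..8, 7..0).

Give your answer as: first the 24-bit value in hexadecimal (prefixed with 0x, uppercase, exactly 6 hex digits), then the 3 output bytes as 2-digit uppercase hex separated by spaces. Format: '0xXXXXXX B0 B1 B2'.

Sextets: A=0, e=30, s=44, R=17
24-bit: (0<<18) | (30<<12) | (44<<6) | 17
      = 0x000000 | 0x01E000 | 0x000B00 | 0x000011
      = 0x01EB11
Bytes: (v>>16)&0xFF=01, (v>>8)&0xFF=EB, v&0xFF=11

Answer: 0x01EB11 01 EB 11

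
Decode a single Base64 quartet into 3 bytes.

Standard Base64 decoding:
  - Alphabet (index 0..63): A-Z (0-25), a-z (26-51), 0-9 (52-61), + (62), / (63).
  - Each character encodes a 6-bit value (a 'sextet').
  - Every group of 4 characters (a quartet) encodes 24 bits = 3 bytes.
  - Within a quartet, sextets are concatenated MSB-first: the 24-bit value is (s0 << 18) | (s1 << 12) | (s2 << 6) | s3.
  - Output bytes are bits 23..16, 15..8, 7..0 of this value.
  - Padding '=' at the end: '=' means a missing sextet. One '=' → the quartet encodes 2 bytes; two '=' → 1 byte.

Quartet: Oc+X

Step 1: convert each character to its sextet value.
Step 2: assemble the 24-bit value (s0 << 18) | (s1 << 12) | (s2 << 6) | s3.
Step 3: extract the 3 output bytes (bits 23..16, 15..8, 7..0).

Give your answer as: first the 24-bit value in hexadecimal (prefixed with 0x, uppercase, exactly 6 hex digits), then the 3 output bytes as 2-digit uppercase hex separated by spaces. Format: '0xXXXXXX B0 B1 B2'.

Sextets: O=14, c=28, +=62, X=23
24-bit: (14<<18) | (28<<12) | (62<<6) | 23
      = 0x380000 | 0x01C000 | 0x000F80 | 0x000017
      = 0x39CF97
Bytes: (v>>16)&0xFF=39, (v>>8)&0xFF=CF, v&0xFF=97

Answer: 0x39CF97 39 CF 97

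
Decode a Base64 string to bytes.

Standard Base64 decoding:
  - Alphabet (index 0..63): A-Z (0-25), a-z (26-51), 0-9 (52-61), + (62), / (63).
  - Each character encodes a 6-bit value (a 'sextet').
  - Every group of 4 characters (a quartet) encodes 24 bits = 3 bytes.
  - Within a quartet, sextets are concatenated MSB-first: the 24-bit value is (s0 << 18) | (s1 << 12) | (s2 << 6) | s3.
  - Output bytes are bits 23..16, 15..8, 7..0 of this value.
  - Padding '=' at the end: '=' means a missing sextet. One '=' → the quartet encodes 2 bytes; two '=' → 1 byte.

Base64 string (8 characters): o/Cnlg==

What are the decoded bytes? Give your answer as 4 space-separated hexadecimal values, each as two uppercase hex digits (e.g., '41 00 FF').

After char 0 ('o'=40): chars_in_quartet=1 acc=0x28 bytes_emitted=0
After char 1 ('/'=63): chars_in_quartet=2 acc=0xA3F bytes_emitted=0
After char 2 ('C'=2): chars_in_quartet=3 acc=0x28FC2 bytes_emitted=0
After char 3 ('n'=39): chars_in_quartet=4 acc=0xA3F0A7 -> emit A3 F0 A7, reset; bytes_emitted=3
After char 4 ('l'=37): chars_in_quartet=1 acc=0x25 bytes_emitted=3
After char 5 ('g'=32): chars_in_quartet=2 acc=0x960 bytes_emitted=3
Padding '==': partial quartet acc=0x960 -> emit 96; bytes_emitted=4

Answer: A3 F0 A7 96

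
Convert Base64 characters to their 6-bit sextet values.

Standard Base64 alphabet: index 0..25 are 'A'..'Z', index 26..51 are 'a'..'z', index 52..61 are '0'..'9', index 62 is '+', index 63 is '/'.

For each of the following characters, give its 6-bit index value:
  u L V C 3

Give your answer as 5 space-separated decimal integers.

Answer: 46 11 21 2 55

Derivation:
'u': a..z range, 26 + ord('u') − ord('a') = 46
'L': A..Z range, ord('L') − ord('A') = 11
'V': A..Z range, ord('V') − ord('A') = 21
'C': A..Z range, ord('C') − ord('A') = 2
'3': 0..9 range, 52 + ord('3') − ord('0') = 55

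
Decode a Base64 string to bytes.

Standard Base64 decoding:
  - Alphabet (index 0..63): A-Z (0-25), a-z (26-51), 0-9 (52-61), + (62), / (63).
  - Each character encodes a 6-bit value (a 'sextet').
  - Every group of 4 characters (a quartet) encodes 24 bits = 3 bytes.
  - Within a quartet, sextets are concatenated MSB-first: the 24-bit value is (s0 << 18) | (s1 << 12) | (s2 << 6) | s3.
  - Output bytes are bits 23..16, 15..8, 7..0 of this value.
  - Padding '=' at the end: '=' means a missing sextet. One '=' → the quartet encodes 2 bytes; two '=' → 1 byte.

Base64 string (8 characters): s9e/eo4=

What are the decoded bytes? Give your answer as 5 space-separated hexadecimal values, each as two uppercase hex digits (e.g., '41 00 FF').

After char 0 ('s'=44): chars_in_quartet=1 acc=0x2C bytes_emitted=0
After char 1 ('9'=61): chars_in_quartet=2 acc=0xB3D bytes_emitted=0
After char 2 ('e'=30): chars_in_quartet=3 acc=0x2CF5E bytes_emitted=0
After char 3 ('/'=63): chars_in_quartet=4 acc=0xB3D7BF -> emit B3 D7 BF, reset; bytes_emitted=3
After char 4 ('e'=30): chars_in_quartet=1 acc=0x1E bytes_emitted=3
After char 5 ('o'=40): chars_in_quartet=2 acc=0x7A8 bytes_emitted=3
After char 6 ('4'=56): chars_in_quartet=3 acc=0x1EA38 bytes_emitted=3
Padding '=': partial quartet acc=0x1EA38 -> emit 7A 8E; bytes_emitted=5

Answer: B3 D7 BF 7A 8E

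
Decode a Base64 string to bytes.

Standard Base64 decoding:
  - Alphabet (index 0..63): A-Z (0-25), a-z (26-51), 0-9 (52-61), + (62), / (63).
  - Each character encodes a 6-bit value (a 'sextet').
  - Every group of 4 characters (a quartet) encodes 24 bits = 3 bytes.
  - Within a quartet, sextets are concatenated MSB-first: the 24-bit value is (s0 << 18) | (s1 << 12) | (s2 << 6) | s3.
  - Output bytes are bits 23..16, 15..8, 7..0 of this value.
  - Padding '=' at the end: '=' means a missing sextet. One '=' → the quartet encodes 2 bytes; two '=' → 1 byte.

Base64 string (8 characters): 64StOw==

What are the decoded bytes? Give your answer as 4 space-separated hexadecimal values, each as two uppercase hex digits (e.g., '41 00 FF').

After char 0 ('6'=58): chars_in_quartet=1 acc=0x3A bytes_emitted=0
After char 1 ('4'=56): chars_in_quartet=2 acc=0xEB8 bytes_emitted=0
After char 2 ('S'=18): chars_in_quartet=3 acc=0x3AE12 bytes_emitted=0
After char 3 ('t'=45): chars_in_quartet=4 acc=0xEB84AD -> emit EB 84 AD, reset; bytes_emitted=3
After char 4 ('O'=14): chars_in_quartet=1 acc=0xE bytes_emitted=3
After char 5 ('w'=48): chars_in_quartet=2 acc=0x3B0 bytes_emitted=3
Padding '==': partial quartet acc=0x3B0 -> emit 3B; bytes_emitted=4

Answer: EB 84 AD 3B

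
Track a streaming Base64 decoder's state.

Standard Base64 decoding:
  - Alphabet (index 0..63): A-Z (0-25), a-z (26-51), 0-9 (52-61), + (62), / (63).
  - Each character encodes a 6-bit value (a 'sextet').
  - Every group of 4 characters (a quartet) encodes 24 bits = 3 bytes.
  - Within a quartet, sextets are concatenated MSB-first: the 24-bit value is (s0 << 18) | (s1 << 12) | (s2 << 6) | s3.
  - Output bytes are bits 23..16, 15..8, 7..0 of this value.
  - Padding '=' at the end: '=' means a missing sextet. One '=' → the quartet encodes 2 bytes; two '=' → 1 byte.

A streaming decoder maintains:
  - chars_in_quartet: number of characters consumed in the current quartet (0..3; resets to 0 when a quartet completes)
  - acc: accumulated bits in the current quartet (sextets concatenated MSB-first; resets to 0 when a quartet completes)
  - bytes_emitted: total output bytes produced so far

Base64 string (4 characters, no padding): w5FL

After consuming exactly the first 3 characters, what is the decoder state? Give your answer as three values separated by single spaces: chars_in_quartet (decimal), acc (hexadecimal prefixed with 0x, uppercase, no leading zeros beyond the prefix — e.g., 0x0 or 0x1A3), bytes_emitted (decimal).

After char 0 ('w'=48): chars_in_quartet=1 acc=0x30 bytes_emitted=0
After char 1 ('5'=57): chars_in_quartet=2 acc=0xC39 bytes_emitted=0
After char 2 ('F'=5): chars_in_quartet=3 acc=0x30E45 bytes_emitted=0

Answer: 3 0x30E45 0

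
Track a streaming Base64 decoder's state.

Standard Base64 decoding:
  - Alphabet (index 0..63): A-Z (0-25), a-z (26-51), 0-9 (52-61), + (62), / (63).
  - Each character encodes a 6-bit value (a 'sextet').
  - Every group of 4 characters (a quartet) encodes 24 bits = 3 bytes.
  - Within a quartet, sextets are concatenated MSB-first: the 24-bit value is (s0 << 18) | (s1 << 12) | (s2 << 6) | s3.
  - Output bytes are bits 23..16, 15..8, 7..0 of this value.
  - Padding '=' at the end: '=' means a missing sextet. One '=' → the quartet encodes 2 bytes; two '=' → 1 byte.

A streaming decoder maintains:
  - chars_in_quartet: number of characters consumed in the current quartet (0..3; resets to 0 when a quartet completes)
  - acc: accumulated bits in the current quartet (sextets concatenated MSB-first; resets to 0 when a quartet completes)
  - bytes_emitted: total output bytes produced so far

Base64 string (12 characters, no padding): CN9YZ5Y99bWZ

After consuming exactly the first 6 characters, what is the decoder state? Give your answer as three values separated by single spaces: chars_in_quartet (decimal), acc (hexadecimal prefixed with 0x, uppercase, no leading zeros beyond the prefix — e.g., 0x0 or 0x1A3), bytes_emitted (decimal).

After char 0 ('C'=2): chars_in_quartet=1 acc=0x2 bytes_emitted=0
After char 1 ('N'=13): chars_in_quartet=2 acc=0x8D bytes_emitted=0
After char 2 ('9'=61): chars_in_quartet=3 acc=0x237D bytes_emitted=0
After char 3 ('Y'=24): chars_in_quartet=4 acc=0x8DF58 -> emit 08 DF 58, reset; bytes_emitted=3
After char 4 ('Z'=25): chars_in_quartet=1 acc=0x19 bytes_emitted=3
After char 5 ('5'=57): chars_in_quartet=2 acc=0x679 bytes_emitted=3

Answer: 2 0x679 3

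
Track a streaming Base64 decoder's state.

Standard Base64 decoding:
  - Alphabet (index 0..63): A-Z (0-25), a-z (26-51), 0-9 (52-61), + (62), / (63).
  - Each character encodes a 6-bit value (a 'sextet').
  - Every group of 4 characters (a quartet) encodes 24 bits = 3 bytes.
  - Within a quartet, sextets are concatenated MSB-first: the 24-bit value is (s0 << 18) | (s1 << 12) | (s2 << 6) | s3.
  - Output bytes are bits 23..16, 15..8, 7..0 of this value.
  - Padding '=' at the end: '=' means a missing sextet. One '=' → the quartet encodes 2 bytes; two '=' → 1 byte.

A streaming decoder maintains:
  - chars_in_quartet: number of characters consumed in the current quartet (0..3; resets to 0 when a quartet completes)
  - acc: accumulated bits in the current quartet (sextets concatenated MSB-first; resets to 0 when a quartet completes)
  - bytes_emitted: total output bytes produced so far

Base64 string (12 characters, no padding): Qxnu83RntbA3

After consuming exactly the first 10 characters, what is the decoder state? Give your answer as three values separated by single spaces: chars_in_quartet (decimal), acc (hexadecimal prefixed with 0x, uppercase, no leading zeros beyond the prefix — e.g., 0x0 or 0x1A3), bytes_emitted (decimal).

After char 0 ('Q'=16): chars_in_quartet=1 acc=0x10 bytes_emitted=0
After char 1 ('x'=49): chars_in_quartet=2 acc=0x431 bytes_emitted=0
After char 2 ('n'=39): chars_in_quartet=3 acc=0x10C67 bytes_emitted=0
After char 3 ('u'=46): chars_in_quartet=4 acc=0x4319EE -> emit 43 19 EE, reset; bytes_emitted=3
After char 4 ('8'=60): chars_in_quartet=1 acc=0x3C bytes_emitted=3
After char 5 ('3'=55): chars_in_quartet=2 acc=0xF37 bytes_emitted=3
After char 6 ('R'=17): chars_in_quartet=3 acc=0x3CDD1 bytes_emitted=3
After char 7 ('n'=39): chars_in_quartet=4 acc=0xF37467 -> emit F3 74 67, reset; bytes_emitted=6
After char 8 ('t'=45): chars_in_quartet=1 acc=0x2D bytes_emitted=6
After char 9 ('b'=27): chars_in_quartet=2 acc=0xB5B bytes_emitted=6

Answer: 2 0xB5B 6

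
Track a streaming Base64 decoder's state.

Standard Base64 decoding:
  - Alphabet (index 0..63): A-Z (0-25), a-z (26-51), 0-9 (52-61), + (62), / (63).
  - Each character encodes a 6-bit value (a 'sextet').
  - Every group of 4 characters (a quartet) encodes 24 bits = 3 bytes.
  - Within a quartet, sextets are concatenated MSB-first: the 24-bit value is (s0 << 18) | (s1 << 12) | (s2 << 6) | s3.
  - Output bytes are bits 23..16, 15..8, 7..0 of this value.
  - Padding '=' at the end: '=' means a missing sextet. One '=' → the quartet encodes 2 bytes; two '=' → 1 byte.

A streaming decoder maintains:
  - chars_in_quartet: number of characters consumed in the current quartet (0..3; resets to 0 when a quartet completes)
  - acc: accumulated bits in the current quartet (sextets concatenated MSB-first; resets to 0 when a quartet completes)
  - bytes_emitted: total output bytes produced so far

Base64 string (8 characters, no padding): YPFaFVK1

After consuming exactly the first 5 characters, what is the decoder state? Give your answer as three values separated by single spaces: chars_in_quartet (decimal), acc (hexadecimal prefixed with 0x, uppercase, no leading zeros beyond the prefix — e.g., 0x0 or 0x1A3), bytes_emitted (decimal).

After char 0 ('Y'=24): chars_in_quartet=1 acc=0x18 bytes_emitted=0
After char 1 ('P'=15): chars_in_quartet=2 acc=0x60F bytes_emitted=0
After char 2 ('F'=5): chars_in_quartet=3 acc=0x183C5 bytes_emitted=0
After char 3 ('a'=26): chars_in_quartet=4 acc=0x60F15A -> emit 60 F1 5A, reset; bytes_emitted=3
After char 4 ('F'=5): chars_in_quartet=1 acc=0x5 bytes_emitted=3

Answer: 1 0x5 3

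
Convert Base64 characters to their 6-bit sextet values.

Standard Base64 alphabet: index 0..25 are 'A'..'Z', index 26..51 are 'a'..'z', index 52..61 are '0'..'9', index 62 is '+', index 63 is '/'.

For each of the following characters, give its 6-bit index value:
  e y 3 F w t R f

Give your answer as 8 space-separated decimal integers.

'e': a..z range, 26 + ord('e') − ord('a') = 30
'y': a..z range, 26 + ord('y') − ord('a') = 50
'3': 0..9 range, 52 + ord('3') − ord('0') = 55
'F': A..Z range, ord('F') − ord('A') = 5
'w': a..z range, 26 + ord('w') − ord('a') = 48
't': a..z range, 26 + ord('t') − ord('a') = 45
'R': A..Z range, ord('R') − ord('A') = 17
'f': a..z range, 26 + ord('f') − ord('a') = 31

Answer: 30 50 55 5 48 45 17 31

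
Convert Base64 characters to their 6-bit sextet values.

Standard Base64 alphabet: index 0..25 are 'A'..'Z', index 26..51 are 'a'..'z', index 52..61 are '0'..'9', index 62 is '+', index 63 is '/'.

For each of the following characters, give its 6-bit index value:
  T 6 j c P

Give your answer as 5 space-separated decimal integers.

'T': A..Z range, ord('T') − ord('A') = 19
'6': 0..9 range, 52 + ord('6') − ord('0') = 58
'j': a..z range, 26 + ord('j') − ord('a') = 35
'c': a..z range, 26 + ord('c') − ord('a') = 28
'P': A..Z range, ord('P') − ord('A') = 15

Answer: 19 58 35 28 15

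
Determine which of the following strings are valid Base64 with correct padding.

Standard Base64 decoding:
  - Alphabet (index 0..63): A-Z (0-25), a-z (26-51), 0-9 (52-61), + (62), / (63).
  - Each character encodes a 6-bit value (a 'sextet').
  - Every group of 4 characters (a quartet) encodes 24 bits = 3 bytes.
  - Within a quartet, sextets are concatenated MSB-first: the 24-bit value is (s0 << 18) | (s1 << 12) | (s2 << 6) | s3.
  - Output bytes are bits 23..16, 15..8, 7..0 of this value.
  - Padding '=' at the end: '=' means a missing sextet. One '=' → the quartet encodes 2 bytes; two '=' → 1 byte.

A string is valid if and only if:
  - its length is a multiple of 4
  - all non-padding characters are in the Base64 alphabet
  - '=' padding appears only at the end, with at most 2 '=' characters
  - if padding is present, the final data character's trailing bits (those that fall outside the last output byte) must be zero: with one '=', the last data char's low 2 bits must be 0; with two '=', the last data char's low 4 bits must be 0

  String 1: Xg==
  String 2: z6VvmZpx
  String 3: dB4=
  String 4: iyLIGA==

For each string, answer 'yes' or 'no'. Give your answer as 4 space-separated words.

String 1: 'Xg==' → valid
String 2: 'z6VvmZpx' → valid
String 3: 'dB4=' → valid
String 4: 'iyLIGA==' → valid

Answer: yes yes yes yes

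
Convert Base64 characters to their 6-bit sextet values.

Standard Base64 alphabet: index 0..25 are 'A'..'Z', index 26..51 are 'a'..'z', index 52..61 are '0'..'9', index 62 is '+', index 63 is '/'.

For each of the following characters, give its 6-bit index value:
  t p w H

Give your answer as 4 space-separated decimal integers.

't': a..z range, 26 + ord('t') − ord('a') = 45
'p': a..z range, 26 + ord('p') − ord('a') = 41
'w': a..z range, 26 + ord('w') − ord('a') = 48
'H': A..Z range, ord('H') − ord('A') = 7

Answer: 45 41 48 7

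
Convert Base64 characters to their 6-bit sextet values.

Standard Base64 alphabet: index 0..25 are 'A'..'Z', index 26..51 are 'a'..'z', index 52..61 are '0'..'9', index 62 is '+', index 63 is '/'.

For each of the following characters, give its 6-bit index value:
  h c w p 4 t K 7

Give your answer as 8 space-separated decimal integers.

'h': a..z range, 26 + ord('h') − ord('a') = 33
'c': a..z range, 26 + ord('c') − ord('a') = 28
'w': a..z range, 26 + ord('w') − ord('a') = 48
'p': a..z range, 26 + ord('p') − ord('a') = 41
'4': 0..9 range, 52 + ord('4') − ord('0') = 56
't': a..z range, 26 + ord('t') − ord('a') = 45
'K': A..Z range, ord('K') − ord('A') = 10
'7': 0..9 range, 52 + ord('7') − ord('0') = 59

Answer: 33 28 48 41 56 45 10 59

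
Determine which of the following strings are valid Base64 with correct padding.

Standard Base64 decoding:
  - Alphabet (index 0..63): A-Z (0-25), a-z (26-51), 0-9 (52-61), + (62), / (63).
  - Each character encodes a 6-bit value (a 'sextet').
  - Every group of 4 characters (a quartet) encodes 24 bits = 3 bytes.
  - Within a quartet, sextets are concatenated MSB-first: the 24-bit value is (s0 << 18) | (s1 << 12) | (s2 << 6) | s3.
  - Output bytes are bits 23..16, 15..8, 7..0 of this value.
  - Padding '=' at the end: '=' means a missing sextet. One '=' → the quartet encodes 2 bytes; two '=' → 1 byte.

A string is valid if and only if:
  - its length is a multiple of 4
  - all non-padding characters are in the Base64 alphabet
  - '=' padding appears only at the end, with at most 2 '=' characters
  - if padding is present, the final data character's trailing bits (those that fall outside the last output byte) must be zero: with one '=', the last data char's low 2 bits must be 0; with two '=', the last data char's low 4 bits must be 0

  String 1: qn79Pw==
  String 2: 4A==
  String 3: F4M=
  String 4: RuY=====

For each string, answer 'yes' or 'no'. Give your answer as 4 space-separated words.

String 1: 'qn79Pw==' → valid
String 2: '4A==' → valid
String 3: 'F4M=' → valid
String 4: 'RuY=====' → invalid (5 pad chars (max 2))

Answer: yes yes yes no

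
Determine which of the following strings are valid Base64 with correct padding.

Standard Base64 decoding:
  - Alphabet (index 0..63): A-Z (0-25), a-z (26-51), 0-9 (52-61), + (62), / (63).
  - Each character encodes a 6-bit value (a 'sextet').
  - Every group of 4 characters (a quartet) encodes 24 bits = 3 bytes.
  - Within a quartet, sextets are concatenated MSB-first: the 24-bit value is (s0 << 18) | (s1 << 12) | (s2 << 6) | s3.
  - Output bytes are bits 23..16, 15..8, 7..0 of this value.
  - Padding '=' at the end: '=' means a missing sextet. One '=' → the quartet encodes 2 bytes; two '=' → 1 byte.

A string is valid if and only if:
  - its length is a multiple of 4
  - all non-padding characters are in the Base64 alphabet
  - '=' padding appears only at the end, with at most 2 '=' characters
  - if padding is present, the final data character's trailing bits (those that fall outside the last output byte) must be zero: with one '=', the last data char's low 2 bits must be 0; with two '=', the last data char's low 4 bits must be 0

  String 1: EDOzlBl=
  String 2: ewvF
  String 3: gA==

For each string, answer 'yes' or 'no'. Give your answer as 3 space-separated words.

Answer: no yes yes

Derivation:
String 1: 'EDOzlBl=' → invalid (bad trailing bits)
String 2: 'ewvF' → valid
String 3: 'gA==' → valid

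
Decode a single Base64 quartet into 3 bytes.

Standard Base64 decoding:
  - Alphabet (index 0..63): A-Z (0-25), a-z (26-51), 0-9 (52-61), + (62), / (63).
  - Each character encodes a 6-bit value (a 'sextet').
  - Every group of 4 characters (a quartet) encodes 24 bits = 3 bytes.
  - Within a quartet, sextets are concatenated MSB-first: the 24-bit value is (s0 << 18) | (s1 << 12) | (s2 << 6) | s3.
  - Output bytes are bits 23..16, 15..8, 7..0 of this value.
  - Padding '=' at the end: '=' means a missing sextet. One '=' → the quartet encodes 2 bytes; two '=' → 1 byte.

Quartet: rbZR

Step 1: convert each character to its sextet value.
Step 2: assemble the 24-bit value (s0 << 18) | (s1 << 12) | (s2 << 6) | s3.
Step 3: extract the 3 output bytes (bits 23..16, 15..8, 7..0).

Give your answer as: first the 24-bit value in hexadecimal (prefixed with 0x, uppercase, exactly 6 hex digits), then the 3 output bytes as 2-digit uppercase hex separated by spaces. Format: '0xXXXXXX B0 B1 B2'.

Sextets: r=43, b=27, Z=25, R=17
24-bit: (43<<18) | (27<<12) | (25<<6) | 17
      = 0xAC0000 | 0x01B000 | 0x000640 | 0x000011
      = 0xADB651
Bytes: (v>>16)&0xFF=AD, (v>>8)&0xFF=B6, v&0xFF=51

Answer: 0xADB651 AD B6 51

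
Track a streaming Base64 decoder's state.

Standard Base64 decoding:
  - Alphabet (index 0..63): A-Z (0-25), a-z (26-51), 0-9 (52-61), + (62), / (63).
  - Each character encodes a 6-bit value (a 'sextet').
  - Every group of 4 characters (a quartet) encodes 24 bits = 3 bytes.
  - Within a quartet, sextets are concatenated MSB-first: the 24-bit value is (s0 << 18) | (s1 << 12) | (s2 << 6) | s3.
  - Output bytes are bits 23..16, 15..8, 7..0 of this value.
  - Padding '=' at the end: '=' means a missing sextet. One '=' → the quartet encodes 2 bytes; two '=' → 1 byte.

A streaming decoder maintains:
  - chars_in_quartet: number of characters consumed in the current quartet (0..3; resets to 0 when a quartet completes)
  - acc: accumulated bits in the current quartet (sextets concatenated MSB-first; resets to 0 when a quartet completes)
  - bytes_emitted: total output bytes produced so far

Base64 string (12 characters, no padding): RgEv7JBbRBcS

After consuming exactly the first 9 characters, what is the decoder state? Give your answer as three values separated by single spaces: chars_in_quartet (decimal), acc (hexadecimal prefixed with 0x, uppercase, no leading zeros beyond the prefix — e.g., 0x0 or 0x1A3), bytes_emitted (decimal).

Answer: 1 0x11 6

Derivation:
After char 0 ('R'=17): chars_in_quartet=1 acc=0x11 bytes_emitted=0
After char 1 ('g'=32): chars_in_quartet=2 acc=0x460 bytes_emitted=0
After char 2 ('E'=4): chars_in_quartet=3 acc=0x11804 bytes_emitted=0
After char 3 ('v'=47): chars_in_quartet=4 acc=0x46012F -> emit 46 01 2F, reset; bytes_emitted=3
After char 4 ('7'=59): chars_in_quartet=1 acc=0x3B bytes_emitted=3
After char 5 ('J'=9): chars_in_quartet=2 acc=0xEC9 bytes_emitted=3
After char 6 ('B'=1): chars_in_quartet=3 acc=0x3B241 bytes_emitted=3
After char 7 ('b'=27): chars_in_quartet=4 acc=0xEC905B -> emit EC 90 5B, reset; bytes_emitted=6
After char 8 ('R'=17): chars_in_quartet=1 acc=0x11 bytes_emitted=6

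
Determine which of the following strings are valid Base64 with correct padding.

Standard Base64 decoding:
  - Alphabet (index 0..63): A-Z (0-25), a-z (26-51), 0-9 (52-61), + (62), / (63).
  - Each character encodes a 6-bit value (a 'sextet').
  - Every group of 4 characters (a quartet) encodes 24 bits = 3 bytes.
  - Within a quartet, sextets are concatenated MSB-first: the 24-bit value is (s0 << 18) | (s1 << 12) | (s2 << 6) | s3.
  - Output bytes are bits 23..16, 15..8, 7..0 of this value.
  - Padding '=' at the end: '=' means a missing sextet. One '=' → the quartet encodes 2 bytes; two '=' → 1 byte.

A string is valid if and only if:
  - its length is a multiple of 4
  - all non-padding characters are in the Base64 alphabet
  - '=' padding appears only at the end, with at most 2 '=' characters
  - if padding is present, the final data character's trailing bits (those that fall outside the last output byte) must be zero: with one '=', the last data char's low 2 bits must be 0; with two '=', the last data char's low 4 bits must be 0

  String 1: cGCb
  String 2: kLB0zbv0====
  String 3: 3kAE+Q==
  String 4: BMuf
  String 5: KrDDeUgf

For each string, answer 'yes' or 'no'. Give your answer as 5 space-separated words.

Answer: yes no yes yes yes

Derivation:
String 1: 'cGCb' → valid
String 2: 'kLB0zbv0====' → invalid (4 pad chars (max 2))
String 3: '3kAE+Q==' → valid
String 4: 'BMuf' → valid
String 5: 'KrDDeUgf' → valid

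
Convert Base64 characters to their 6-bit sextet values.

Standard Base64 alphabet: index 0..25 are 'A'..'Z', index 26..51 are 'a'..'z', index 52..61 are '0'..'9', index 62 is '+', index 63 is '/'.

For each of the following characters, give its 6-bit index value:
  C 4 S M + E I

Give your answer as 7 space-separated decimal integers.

'C': A..Z range, ord('C') − ord('A') = 2
'4': 0..9 range, 52 + ord('4') − ord('0') = 56
'S': A..Z range, ord('S') − ord('A') = 18
'M': A..Z range, ord('M') − ord('A') = 12
'+': index 62
'E': A..Z range, ord('E') − ord('A') = 4
'I': A..Z range, ord('I') − ord('A') = 8

Answer: 2 56 18 12 62 4 8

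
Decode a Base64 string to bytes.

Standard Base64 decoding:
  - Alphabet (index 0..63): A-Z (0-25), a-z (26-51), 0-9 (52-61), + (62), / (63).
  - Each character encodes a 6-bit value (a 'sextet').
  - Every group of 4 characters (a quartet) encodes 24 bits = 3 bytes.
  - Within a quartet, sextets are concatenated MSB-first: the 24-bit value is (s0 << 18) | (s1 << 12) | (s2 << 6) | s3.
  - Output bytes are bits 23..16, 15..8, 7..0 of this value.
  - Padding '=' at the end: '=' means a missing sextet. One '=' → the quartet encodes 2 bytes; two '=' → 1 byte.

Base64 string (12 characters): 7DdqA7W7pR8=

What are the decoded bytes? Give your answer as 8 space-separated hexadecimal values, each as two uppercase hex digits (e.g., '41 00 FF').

Answer: EC 37 6A 03 B5 BB A5 1F

Derivation:
After char 0 ('7'=59): chars_in_quartet=1 acc=0x3B bytes_emitted=0
After char 1 ('D'=3): chars_in_quartet=2 acc=0xEC3 bytes_emitted=0
After char 2 ('d'=29): chars_in_quartet=3 acc=0x3B0DD bytes_emitted=0
After char 3 ('q'=42): chars_in_quartet=4 acc=0xEC376A -> emit EC 37 6A, reset; bytes_emitted=3
After char 4 ('A'=0): chars_in_quartet=1 acc=0x0 bytes_emitted=3
After char 5 ('7'=59): chars_in_quartet=2 acc=0x3B bytes_emitted=3
After char 6 ('W'=22): chars_in_quartet=3 acc=0xED6 bytes_emitted=3
After char 7 ('7'=59): chars_in_quartet=4 acc=0x3B5BB -> emit 03 B5 BB, reset; bytes_emitted=6
After char 8 ('p'=41): chars_in_quartet=1 acc=0x29 bytes_emitted=6
After char 9 ('R'=17): chars_in_quartet=2 acc=0xA51 bytes_emitted=6
After char 10 ('8'=60): chars_in_quartet=3 acc=0x2947C bytes_emitted=6
Padding '=': partial quartet acc=0x2947C -> emit A5 1F; bytes_emitted=8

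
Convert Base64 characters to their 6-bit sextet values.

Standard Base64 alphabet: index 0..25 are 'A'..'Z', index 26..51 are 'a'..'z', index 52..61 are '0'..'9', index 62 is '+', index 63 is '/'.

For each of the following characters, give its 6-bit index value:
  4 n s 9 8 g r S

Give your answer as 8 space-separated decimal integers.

Answer: 56 39 44 61 60 32 43 18

Derivation:
'4': 0..9 range, 52 + ord('4') − ord('0') = 56
'n': a..z range, 26 + ord('n') − ord('a') = 39
's': a..z range, 26 + ord('s') − ord('a') = 44
'9': 0..9 range, 52 + ord('9') − ord('0') = 61
'8': 0..9 range, 52 + ord('8') − ord('0') = 60
'g': a..z range, 26 + ord('g') − ord('a') = 32
'r': a..z range, 26 + ord('r') − ord('a') = 43
'S': A..Z range, ord('S') − ord('A') = 18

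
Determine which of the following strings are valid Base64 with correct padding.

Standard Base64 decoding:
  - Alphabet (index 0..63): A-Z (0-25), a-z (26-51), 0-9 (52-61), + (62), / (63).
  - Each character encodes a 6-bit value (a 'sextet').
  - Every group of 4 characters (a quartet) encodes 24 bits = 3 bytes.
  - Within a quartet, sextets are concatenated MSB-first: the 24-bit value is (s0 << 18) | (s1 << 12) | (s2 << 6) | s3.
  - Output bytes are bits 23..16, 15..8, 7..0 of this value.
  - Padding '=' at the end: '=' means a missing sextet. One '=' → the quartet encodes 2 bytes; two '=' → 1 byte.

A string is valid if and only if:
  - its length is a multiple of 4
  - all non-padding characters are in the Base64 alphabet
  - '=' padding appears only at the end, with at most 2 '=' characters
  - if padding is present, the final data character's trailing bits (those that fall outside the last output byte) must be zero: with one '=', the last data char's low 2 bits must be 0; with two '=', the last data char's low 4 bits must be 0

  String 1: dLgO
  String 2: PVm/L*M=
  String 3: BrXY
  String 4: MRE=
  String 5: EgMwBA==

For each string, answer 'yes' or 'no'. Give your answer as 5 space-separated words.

String 1: 'dLgO' → valid
String 2: 'PVm/L*M=' → invalid (bad char(s): ['*'])
String 3: 'BrXY' → valid
String 4: 'MRE=' → valid
String 5: 'EgMwBA==' → valid

Answer: yes no yes yes yes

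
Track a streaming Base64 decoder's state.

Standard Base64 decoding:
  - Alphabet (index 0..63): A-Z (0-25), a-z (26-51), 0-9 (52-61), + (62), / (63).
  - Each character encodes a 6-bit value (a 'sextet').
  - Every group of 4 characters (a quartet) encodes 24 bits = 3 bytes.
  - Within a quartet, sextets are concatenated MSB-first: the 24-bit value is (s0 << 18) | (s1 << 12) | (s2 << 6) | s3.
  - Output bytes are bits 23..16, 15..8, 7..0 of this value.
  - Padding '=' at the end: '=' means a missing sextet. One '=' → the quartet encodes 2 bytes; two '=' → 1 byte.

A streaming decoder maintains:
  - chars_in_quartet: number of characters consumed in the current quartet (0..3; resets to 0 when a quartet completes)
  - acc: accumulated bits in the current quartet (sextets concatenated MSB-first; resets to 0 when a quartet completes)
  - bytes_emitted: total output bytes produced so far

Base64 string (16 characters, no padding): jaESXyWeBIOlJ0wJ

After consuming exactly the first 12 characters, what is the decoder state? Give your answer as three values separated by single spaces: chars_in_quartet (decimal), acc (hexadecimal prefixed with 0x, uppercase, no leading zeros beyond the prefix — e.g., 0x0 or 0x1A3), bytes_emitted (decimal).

Answer: 0 0x0 9

Derivation:
After char 0 ('j'=35): chars_in_quartet=1 acc=0x23 bytes_emitted=0
After char 1 ('a'=26): chars_in_quartet=2 acc=0x8DA bytes_emitted=0
After char 2 ('E'=4): chars_in_quartet=3 acc=0x23684 bytes_emitted=0
After char 3 ('S'=18): chars_in_quartet=4 acc=0x8DA112 -> emit 8D A1 12, reset; bytes_emitted=3
After char 4 ('X'=23): chars_in_quartet=1 acc=0x17 bytes_emitted=3
After char 5 ('y'=50): chars_in_quartet=2 acc=0x5F2 bytes_emitted=3
After char 6 ('W'=22): chars_in_quartet=3 acc=0x17C96 bytes_emitted=3
After char 7 ('e'=30): chars_in_quartet=4 acc=0x5F259E -> emit 5F 25 9E, reset; bytes_emitted=6
After char 8 ('B'=1): chars_in_quartet=1 acc=0x1 bytes_emitted=6
After char 9 ('I'=8): chars_in_quartet=2 acc=0x48 bytes_emitted=6
After char 10 ('O'=14): chars_in_quartet=3 acc=0x120E bytes_emitted=6
After char 11 ('l'=37): chars_in_quartet=4 acc=0x483A5 -> emit 04 83 A5, reset; bytes_emitted=9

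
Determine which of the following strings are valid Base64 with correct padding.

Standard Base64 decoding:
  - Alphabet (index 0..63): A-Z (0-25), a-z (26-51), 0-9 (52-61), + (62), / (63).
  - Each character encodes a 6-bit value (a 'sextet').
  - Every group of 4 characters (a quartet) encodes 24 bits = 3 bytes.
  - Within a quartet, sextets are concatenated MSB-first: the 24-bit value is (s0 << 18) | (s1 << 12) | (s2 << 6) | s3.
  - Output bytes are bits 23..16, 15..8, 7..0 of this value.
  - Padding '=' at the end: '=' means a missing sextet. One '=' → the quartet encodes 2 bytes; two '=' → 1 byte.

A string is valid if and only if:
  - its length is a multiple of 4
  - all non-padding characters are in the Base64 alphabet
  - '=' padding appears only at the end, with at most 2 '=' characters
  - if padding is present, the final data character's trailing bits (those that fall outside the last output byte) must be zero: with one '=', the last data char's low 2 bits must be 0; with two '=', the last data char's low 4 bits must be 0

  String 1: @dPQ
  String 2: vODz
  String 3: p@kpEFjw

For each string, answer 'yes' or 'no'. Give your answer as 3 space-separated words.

Answer: no yes no

Derivation:
String 1: '@dPQ' → invalid (bad char(s): ['@'])
String 2: 'vODz' → valid
String 3: 'p@kpEFjw' → invalid (bad char(s): ['@'])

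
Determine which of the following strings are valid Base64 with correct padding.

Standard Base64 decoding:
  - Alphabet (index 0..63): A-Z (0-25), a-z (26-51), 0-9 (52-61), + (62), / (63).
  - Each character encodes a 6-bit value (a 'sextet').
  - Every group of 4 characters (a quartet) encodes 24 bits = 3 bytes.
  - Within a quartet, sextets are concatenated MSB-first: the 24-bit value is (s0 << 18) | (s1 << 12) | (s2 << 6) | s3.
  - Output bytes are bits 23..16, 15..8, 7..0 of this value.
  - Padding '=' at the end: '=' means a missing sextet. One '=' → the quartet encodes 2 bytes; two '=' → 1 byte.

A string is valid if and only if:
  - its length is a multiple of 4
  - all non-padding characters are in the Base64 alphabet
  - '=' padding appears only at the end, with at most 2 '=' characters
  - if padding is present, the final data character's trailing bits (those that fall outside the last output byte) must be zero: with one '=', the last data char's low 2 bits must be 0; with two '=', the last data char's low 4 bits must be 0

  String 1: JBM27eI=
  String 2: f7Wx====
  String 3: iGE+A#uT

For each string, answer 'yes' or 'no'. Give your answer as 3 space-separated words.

String 1: 'JBM27eI=' → valid
String 2: 'f7Wx====' → invalid (4 pad chars (max 2))
String 3: 'iGE+A#uT' → invalid (bad char(s): ['#'])

Answer: yes no no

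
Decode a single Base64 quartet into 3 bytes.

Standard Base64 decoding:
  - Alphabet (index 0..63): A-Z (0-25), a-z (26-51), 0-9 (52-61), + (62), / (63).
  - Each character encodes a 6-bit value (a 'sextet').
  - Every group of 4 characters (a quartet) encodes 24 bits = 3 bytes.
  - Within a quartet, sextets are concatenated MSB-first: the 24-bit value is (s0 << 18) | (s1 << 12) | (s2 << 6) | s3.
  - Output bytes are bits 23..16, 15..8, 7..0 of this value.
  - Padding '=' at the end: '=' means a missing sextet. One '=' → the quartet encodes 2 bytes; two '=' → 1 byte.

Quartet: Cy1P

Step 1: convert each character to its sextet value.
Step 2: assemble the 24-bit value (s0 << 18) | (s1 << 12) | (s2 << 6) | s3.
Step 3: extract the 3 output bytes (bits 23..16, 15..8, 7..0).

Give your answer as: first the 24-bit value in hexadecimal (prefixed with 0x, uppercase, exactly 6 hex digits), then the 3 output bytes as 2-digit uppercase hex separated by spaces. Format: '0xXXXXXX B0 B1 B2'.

Sextets: C=2, y=50, 1=53, P=15
24-bit: (2<<18) | (50<<12) | (53<<6) | 15
      = 0x080000 | 0x032000 | 0x000D40 | 0x00000F
      = 0x0B2D4F
Bytes: (v>>16)&0xFF=0B, (v>>8)&0xFF=2D, v&0xFF=4F

Answer: 0x0B2D4F 0B 2D 4F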